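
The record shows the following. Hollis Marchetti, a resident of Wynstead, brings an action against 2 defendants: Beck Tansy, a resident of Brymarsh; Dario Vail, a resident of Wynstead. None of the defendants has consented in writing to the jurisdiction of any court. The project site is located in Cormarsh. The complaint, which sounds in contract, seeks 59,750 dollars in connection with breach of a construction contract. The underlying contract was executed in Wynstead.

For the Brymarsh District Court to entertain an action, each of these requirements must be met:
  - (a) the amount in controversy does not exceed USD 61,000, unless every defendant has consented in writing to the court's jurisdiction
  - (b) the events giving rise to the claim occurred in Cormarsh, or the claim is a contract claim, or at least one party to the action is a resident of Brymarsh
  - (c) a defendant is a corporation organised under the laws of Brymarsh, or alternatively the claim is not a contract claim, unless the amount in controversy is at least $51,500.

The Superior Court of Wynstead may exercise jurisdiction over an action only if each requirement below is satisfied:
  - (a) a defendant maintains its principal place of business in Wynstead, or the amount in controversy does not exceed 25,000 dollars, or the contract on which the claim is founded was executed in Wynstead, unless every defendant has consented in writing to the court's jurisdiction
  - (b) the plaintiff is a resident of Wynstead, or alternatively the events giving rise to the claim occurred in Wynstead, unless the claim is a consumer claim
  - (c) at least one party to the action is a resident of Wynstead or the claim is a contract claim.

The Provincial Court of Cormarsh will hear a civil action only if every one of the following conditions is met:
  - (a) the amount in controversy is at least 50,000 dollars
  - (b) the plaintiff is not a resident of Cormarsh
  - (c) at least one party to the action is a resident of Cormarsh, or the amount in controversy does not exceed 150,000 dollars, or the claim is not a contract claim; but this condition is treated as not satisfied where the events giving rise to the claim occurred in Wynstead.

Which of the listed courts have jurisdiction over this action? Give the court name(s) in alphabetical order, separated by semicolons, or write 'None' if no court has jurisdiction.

The Brymarsh District Court:
  (a) The amount in controversy is $59,750, within the 61,000 dollars ceiling. Condition met.
  (b) The operative events occurred in Cormarsh, so this disjunct is met. Met.
  (c) No defendant is a corporation; the claim is a contract claim — none of the alternatives is met. But the amount in controversy is $59,750, which meets the 51,500 dollars floor, and the 'unless' clause therefore excuses the requirement. Condition met.
  → Every requirement is satisfied — jurisdiction.
The Superior Court of Wynstead:
  (a) The contract was executed in Wynstead, so this disjunct is met. Met.
  (b) The plaintiff resides in Wynstead — that alternative is enough. Satisfied.
  (c) Hollis Marchetti resides in Wynstead, so one alternative holds. Satisfied.
  → Every requirement is satisfied — jurisdiction.
The Provincial Court of Cormarsh:
  (a) The amount in controversy is USD 59,750, which meets the $50,000 floor. Met.
  (b) The plaintiff resides in Wynstead, which is not Cormarsh. Condition met.
  (c) The amount in controversy is 59,750 dollars, within the $150,000 ceiling, so this disjunct is met. And the carve-out is inapplicable — the operative events occurred in Cormarsh, not Wynstead. Met.
  → Every requirement is satisfied — jurisdiction.

the Brymarsh District Court; the Provincial Court of Cormarsh; the Superior Court of Wynstead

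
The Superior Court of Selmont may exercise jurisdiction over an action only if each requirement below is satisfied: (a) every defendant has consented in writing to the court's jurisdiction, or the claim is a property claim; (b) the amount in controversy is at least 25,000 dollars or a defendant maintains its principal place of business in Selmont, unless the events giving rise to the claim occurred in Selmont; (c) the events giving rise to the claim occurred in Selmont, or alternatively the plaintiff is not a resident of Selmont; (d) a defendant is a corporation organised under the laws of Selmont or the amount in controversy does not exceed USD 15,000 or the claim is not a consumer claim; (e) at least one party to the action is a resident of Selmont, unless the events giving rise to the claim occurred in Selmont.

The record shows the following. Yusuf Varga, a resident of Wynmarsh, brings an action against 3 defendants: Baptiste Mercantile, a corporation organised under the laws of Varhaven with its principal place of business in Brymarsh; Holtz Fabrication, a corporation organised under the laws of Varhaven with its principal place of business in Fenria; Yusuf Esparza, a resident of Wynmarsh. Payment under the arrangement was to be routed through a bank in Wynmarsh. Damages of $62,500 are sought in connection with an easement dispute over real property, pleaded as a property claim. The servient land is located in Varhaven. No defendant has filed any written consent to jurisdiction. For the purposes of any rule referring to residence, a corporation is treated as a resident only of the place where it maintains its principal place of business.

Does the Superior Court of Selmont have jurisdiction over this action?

The Superior Court of Selmont:
  (a) The claim is a property claim, so this disjunct is met. Met.
  (b) The amount in controversy is USD 62,500, which meets the USD 25,000 floor, so one alternative holds. Satisfied.
  (c) The plaintiff resides in Wynmarsh, which is not Selmont — that alternative is enough. Met.
  (d) The claim is a property claim, not a consumer claim — that alternative is enough. Satisfied.
  (e) No party resides in Selmont. And the operative events occurred in Varhaven, not Selmont, so the proviso does not save it. Condition not met.
  → Not every requirement is met — no jurisdiction.

No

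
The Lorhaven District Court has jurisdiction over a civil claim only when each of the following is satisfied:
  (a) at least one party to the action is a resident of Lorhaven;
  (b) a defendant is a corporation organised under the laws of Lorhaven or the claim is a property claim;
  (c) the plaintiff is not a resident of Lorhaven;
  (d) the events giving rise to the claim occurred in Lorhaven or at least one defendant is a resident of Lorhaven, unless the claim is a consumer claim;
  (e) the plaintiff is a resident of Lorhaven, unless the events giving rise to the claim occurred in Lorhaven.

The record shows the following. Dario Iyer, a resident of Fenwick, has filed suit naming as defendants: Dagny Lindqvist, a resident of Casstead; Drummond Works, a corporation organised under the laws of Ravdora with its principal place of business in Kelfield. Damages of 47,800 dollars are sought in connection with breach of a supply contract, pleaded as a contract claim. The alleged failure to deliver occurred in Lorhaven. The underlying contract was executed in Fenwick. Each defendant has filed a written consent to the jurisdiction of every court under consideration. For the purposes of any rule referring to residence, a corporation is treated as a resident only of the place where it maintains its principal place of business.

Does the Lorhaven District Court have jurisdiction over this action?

The Lorhaven District Court:
  (a) No party resides in Lorhaven. Not satisfied.
  (b) The corporate defendant(s) are organised in Ravdora, not Lorhaven; the claim is a contract claim, not a property claim — none of the alternatives is met. Not met.
  (c) The plaintiff resides in Fenwick, which is not Lorhaven. Condition met.
  (d) The operative events occurred in Lorhaven — that alternative is enough. Condition met.
  (e) The plaintiff resides in Fenwick, not Lorhaven. However, the operative events occurred in Lorhaven, so the 'unless' proviso supplies this condition. Satisfied.
  → Not every requirement is met — no jurisdiction.

No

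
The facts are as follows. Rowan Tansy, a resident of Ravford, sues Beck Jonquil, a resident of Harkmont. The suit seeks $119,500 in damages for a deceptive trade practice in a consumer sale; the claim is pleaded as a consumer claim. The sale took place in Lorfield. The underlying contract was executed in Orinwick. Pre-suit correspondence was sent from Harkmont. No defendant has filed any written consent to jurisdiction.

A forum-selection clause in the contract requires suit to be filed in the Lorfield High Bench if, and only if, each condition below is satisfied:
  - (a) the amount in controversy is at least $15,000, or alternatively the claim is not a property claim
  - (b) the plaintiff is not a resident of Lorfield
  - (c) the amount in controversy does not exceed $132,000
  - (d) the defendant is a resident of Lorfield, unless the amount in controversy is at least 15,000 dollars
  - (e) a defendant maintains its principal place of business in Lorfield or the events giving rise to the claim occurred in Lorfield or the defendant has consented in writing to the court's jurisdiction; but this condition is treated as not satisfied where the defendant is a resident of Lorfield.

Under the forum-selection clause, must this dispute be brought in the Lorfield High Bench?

The Lorfield High Bench:
  (a) The amount in controversy is USD 119,500, which meets the 15,000 dollars floor, so this disjunct is met. Satisfied.
  (b) The plaintiff resides in Ravford, which is not Lorfield. Satisfied.
  (c) The amount in controversy is USD 119,500, within the $132,000 ceiling. Met.
  (d) The defendant resides in Harkmont, not Lorfield. But the amount in controversy is USD 119,500, which meets the USD 15,000 floor, and the 'unless' clause therefore excuses the requirement. Satisfied.
  (e) The operative events occurred in Lorfield, so this disjunct is met. And the carve-out is inapplicable — the defendant resides in Harkmont, not Lorfield. Met.
  → The clause applies.

Yes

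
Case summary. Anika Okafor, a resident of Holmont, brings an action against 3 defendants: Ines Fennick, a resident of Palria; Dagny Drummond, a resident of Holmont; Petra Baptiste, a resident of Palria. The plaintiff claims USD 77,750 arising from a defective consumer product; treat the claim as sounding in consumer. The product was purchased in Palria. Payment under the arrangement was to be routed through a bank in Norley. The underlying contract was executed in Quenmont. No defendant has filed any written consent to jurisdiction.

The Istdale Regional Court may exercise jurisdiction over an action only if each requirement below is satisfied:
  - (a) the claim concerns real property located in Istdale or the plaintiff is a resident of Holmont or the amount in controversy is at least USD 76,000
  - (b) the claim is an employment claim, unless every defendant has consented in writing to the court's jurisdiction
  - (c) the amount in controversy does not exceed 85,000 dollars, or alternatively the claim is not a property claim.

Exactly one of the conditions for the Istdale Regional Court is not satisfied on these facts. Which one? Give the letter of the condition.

(b)

The Istdale Regional Court:
  (a) The plaintiff resides in Holmont, so one alternative holds. Met.
  (b) The claim is a consumer claim, not an employment claim. And no such written consent has been filed, so the proviso does not save it. Not met.
  (c) The amount in controversy is USD 77,750, within the $85,000 ceiling, which satisfies one of the alternatives. Condition met.
Only condition (b) fails.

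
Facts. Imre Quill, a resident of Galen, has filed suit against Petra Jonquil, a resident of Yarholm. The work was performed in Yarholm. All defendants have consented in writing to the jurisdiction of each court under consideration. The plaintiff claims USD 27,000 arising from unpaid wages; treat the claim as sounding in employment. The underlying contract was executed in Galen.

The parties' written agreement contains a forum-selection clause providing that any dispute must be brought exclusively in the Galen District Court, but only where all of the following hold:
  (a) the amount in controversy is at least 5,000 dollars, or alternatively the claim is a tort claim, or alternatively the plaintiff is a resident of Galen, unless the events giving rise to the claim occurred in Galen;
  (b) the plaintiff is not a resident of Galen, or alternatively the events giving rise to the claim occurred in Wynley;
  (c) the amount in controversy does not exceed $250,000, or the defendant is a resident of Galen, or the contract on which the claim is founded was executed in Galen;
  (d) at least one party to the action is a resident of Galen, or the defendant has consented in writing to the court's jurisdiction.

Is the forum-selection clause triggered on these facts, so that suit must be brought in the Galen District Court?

The Galen District Court:
  (a) The amount in controversy is 27,000 dollars, which meets the USD 5,000 floor, so one alternative holds. Satisfied.
  (b) The plaintiff resides in Galen; the operative events occurred in Yarholm, not Wynley — every alternative fails. Fails.
  (c) The amount in controversy is USD 27,000, within the $250,000 ceiling, so this disjunct is met. Condition met.
  (d) Imre Quill resides in Galen, so this disjunct is met. Condition met.
  → Forum clause is not triggered.

No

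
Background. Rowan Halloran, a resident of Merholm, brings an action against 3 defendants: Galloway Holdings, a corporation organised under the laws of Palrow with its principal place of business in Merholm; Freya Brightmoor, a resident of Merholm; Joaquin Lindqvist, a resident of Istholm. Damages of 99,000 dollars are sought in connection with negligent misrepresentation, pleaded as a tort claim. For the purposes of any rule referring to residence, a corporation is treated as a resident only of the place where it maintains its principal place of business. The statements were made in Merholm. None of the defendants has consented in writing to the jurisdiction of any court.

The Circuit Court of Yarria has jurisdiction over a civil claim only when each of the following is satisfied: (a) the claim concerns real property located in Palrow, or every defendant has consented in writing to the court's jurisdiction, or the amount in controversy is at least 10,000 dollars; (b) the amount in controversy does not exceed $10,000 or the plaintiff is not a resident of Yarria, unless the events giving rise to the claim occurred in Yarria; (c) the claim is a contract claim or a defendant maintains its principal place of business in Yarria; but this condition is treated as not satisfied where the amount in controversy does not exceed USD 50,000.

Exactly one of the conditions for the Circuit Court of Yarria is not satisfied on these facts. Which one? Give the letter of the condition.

(c)

The Circuit Court of Yarria:
  (a) The amount in controversy is 99,000 dollars, which meets the USD 10,000 floor — that alternative is enough. Satisfied.
  (b) The plaintiff resides in Merholm, which is not Yarria — that alternative is enough. Condition met.
  (c) The claim is a tort claim, not a contract claim; the corporate defendant(s) have their principal place of business in Merholm, not Yarria — every alternative fails. Fails.
Only condition (c) fails.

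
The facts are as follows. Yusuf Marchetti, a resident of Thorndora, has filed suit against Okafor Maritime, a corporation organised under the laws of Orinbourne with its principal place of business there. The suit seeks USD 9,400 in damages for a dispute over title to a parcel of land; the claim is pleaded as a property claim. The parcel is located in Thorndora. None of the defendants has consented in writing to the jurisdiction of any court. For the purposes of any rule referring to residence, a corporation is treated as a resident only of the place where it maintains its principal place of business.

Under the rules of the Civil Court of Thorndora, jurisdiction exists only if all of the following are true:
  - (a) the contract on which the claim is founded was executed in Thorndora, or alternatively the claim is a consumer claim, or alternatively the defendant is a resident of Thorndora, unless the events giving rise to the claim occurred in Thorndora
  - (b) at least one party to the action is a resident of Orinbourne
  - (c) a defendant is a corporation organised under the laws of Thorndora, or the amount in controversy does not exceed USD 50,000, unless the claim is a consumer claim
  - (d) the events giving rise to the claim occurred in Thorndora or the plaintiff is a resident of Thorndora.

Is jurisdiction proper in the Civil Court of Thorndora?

Yes

The Civil Court of Thorndora:
  (a) No contract (and hence no place of execution) is alleged; the claim is a property claim, not a consumer claim; the defendant resides in Orinbourne, not Thorndora — no alternative holds. However, the operative events occurred in Thorndora, so the 'unless' proviso supplies this condition. Satisfied.
  (b) Okafor Maritime resides in Orinbourne. Condition met.
  (c) The amount in controversy is 9,400 dollars, within the $50,000 ceiling — that alternative is enough. Condition met.
  (d) The operative events occurred in Thorndora — that alternative is enough. Met.
  → Jurisdiction lies.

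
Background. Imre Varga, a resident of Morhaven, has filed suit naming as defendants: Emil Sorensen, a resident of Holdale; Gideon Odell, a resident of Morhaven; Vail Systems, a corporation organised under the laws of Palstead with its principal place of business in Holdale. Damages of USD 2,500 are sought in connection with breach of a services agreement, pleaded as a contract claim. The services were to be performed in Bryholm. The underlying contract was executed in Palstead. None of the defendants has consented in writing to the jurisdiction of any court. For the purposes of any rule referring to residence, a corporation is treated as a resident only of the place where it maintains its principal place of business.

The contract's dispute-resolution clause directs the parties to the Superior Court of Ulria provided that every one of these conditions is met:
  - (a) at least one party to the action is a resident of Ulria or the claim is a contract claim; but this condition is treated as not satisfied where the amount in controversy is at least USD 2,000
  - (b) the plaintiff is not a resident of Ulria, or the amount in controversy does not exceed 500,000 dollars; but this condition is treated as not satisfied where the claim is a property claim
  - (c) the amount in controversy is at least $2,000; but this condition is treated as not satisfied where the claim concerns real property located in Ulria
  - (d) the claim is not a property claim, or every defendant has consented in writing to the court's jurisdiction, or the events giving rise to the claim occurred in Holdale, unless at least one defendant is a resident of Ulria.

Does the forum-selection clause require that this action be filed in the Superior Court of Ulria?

No

The Superior Court of Ulria:
  (a) The claim is a contract claim, so this disjunct is met. But the carve-out bites: the amount in controversy is USD 2,500, which meets the USD 2,000 floor. Not satisfied.
  (b) The plaintiff resides in Morhaven, which is not Ulria, so one alternative holds. The carve-out does not apply: the claim is a contract claim, not a property claim. Met.
  (c) The amount in controversy is 2,500 dollars, which meets the $2,000 floor. And the carve-out is inapplicable — the claim does not concern real property. Satisfied.
  (d) The claim is a contract claim, not a property claim, which satisfies one of the alternatives. Met.
  → Forum clause is not triggered.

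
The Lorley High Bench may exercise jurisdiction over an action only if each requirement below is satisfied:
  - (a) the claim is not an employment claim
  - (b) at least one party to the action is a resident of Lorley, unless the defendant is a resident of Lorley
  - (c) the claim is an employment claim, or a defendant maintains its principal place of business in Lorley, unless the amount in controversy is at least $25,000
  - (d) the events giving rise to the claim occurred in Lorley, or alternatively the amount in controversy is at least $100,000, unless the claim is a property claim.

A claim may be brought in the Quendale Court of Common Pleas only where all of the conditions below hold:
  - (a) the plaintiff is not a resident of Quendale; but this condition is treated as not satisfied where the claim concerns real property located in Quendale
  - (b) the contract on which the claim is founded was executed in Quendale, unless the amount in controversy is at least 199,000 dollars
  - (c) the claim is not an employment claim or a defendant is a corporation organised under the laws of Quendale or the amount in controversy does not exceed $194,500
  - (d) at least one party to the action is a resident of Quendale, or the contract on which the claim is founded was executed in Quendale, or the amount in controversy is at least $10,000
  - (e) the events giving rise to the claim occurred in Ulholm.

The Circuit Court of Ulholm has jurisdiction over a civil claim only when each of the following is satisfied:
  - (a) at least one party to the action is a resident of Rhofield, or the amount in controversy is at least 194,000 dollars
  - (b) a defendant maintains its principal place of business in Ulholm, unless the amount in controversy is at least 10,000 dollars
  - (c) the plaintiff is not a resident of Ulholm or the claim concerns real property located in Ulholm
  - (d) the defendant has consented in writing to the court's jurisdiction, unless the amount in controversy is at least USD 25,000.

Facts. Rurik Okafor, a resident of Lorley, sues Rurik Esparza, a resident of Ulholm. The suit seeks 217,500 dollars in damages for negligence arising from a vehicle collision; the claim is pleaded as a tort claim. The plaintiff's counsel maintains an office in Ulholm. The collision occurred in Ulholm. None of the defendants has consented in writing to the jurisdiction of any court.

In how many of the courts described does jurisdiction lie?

The Lorley High Bench:
  (a) The claim is a tort claim, not an employment claim. Met.
  (b) Rurik Okafor resides in Lorley. Met.
  (c) The claim is a tort claim, not an employment claim; no defendant is a corporation — none of the alternatives is met. But the amount in controversy is USD 217,500, which meets the $25,000 floor, and the 'unless' clause therefore excuses the requirement. Condition met.
  (d) The amount in controversy is 217,500 dollars, which meets the USD 100,000 floor, so this disjunct is met. Met.
  → The court has jurisdiction.
The Quendale Court of Common Pleas:
  (a) The plaintiff resides in Lorley, which is not Quendale. The exception is not triggered, since the claim does not concern real property. Condition met.
  (b) No contract (and hence no place of execution) is alleged. The proviso rescues it, though: the amount in controversy is $217,500, which meets the $199,000 floor. Satisfied.
  (c) The claim is a tort claim, not an employment claim — that alternative is enough. Satisfied.
  (d) The amount in controversy is 217,500 dollars, which meets the $10,000 floor, which satisfies one of the alternatives. Condition met.
  (e) The operative events occurred in Ulholm. Met.
  → Every requirement is satisfied — jurisdiction.
The Circuit Court of Ulholm:
  (a) The amount in controversy is 217,500 dollars, which meets the $194,000 floor, so one alternative holds. Condition met.
  (b) No defendant is a corporation. The proviso rescues it, though: the amount in controversy is 217,500 dollars, which meets the USD 10,000 floor. Met.
  (c) The plaintiff resides in Lorley, which is not Ulholm, which satisfies one of the alternatives. Satisfied.
  (d) No such written consent has been filed. However, the amount in controversy is $217,500, which meets the $25,000 floor, so the 'unless' proviso supplies this condition. Condition met.
  → The court has jurisdiction.
Courts with jurisdiction: the Lorley High Bench, the Quendale Court of Common Pleas, the Circuit Court of Ulholm — 3 in total.

3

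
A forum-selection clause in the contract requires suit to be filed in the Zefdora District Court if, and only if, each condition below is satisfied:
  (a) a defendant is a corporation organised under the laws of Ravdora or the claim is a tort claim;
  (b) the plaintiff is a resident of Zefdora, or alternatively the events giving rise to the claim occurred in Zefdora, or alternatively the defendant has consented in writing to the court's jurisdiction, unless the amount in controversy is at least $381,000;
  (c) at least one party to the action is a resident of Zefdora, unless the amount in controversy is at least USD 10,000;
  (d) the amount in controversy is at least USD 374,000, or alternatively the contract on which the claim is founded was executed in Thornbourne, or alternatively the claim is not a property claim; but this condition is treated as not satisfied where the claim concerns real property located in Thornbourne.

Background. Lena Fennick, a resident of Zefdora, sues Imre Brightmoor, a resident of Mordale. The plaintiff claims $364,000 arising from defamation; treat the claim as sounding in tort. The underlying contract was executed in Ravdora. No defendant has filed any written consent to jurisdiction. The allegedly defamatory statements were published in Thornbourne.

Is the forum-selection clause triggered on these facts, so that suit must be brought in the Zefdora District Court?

Yes

The Zefdora District Court:
  (a) The claim is a tort claim, which satisfies one of the alternatives. Satisfied.
  (b) The plaintiff resides in Zefdora, which satisfies one of the alternatives. Met.
  (c) Lena Fennick resides in Zefdora. Condition met.
  (d) The claim is a tort claim, not a property claim, so one alternative holds. The carve-out does not apply: the claim does not concern real property. Condition met.
  → The clause applies.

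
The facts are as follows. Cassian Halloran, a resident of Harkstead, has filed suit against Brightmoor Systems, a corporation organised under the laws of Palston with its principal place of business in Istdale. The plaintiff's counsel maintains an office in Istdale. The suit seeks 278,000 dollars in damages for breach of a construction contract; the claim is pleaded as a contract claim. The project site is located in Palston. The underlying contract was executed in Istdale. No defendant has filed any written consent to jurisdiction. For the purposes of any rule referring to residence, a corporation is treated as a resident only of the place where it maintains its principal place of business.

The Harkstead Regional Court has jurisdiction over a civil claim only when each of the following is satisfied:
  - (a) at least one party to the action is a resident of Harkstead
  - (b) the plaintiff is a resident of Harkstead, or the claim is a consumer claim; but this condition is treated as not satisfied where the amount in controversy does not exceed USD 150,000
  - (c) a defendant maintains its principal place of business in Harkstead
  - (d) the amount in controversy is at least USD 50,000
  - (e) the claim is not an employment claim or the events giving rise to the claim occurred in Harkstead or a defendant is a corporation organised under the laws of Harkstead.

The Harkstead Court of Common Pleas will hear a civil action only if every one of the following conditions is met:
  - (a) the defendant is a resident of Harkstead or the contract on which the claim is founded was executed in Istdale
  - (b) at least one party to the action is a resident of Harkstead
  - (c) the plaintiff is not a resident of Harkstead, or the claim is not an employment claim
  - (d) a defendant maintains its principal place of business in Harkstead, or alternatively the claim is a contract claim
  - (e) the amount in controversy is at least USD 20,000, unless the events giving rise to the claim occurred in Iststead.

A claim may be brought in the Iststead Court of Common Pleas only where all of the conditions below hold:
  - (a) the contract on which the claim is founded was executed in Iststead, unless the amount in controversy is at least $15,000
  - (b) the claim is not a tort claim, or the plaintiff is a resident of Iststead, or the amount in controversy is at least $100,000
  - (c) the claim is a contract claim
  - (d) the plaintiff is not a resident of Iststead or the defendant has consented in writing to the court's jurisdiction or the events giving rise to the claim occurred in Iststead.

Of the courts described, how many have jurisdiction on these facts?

2

The Harkstead Regional Court:
  (a) Cassian Halloran resides in Harkstead. Condition met.
  (b) The plaintiff resides in Harkstead, so this disjunct is met. And the carve-out is inapplicable — the amount in controversy is USD 278,000, above the USD 150,000 ceiling. Condition met.
  (c) The corporate defendant(s) have their principal place of business in Istdale, not Harkstead. Not satisfied.
  (d) The amount in controversy is USD 278,000, which meets the 50,000 dollars floor. Condition met.
  (e) The claim is a contract claim, not an employment claim — that alternative is enough. Satisfied.
  → No jurisdiction.
The Harkstead Court of Common Pleas:
  (a) The contract was executed in Istdale, which satisfies one of the alternatives. Met.
  (b) Cassian Halloran resides in Harkstead. Condition met.
  (c) The claim is a contract claim, not an employment claim — that alternative is enough. Satisfied.
  (d) The claim is a contract claim — that alternative is enough. Satisfied.
  (e) The amount in controversy is USD 278,000, which meets the USD 20,000 floor. Met.
  → Every requirement is satisfied — jurisdiction.
The Iststead Court of Common Pleas:
  (a) The contract was executed in Istdale, not Iststead. However, the amount in controversy is 278,000 dollars, which meets the USD 15,000 floor, so the 'unless' proviso supplies this condition. Satisfied.
  (b) The claim is a contract claim, not a tort claim, so this disjunct is met. Met.
  (c) The claim is a contract claim. Condition met.
  (d) The plaintiff resides in Harkstead, which is not Iststead, so one alternative holds. Met.
  → All conditions met; jurisdiction exists.
Courts with jurisdiction: the Harkstead Court of Common Pleas, the Iststead Court of Common Pleas — 2 in total.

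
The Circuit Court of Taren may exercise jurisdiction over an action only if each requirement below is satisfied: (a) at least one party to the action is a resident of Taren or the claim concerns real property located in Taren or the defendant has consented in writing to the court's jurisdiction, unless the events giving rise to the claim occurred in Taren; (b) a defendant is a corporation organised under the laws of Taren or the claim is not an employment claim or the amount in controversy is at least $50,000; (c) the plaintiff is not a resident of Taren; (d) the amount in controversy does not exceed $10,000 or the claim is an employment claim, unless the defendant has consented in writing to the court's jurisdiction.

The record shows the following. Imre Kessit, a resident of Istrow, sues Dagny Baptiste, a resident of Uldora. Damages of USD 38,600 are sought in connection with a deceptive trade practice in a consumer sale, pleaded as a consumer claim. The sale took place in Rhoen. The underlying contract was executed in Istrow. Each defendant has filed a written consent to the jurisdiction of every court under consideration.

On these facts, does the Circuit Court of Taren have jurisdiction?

Yes

The Circuit Court of Taren:
  (a) Every defendant has filed written consent, so this disjunct is met. Condition met.
  (b) The claim is a consumer claim, not an employment claim — that alternative is enough. Satisfied.
  (c) The plaintiff resides in Istrow, which is not Taren. Met.
  (d) The amount in controversy is 38,600 dollars, above the USD 10,000 ceiling; the claim is a consumer claim, not an employment claim — every alternative fails. However, every defendant has filed written consent, so the 'unless' proviso supplies this condition. Satisfied.
  → Every requirement is satisfied — jurisdiction.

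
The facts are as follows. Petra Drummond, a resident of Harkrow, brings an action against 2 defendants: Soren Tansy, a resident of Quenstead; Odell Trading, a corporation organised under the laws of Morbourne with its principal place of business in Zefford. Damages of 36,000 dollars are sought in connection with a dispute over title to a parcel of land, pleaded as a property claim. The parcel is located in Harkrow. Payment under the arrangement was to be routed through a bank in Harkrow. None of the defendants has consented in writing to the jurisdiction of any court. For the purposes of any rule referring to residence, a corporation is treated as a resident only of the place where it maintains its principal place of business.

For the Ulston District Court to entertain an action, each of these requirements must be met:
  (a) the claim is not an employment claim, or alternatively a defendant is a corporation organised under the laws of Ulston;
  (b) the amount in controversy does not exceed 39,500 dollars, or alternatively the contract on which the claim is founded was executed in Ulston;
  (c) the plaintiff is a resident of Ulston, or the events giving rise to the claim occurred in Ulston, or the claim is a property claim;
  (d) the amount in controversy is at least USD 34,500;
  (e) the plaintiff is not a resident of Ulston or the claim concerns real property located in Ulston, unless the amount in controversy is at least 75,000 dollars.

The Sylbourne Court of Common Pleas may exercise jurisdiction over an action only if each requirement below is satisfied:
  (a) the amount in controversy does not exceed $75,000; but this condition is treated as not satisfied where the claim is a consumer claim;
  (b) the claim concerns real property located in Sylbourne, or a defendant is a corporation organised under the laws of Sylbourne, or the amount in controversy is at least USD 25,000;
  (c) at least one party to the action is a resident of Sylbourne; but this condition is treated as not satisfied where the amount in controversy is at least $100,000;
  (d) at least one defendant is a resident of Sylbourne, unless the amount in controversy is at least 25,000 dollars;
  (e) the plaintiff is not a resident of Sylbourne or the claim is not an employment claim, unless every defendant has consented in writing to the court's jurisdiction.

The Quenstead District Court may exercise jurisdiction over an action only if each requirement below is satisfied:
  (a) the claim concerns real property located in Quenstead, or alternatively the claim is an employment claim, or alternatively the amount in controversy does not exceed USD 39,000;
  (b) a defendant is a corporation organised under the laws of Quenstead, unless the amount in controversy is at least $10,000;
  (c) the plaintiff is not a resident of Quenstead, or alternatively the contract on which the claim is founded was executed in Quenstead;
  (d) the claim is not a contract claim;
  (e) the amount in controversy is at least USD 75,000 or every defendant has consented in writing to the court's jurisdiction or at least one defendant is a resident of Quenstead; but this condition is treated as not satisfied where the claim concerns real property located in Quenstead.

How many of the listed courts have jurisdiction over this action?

2

The Ulston District Court:
  (a) The claim is a property claim, not an employment claim, which satisfies one of the alternatives. Met.
  (b) The amount in controversy is 36,000 dollars, within the USD 39,500 ceiling, which satisfies one of the alternatives. Condition met.
  (c) The claim is a property claim — that alternative is enough. Satisfied.
  (d) The amount in controversy is 36,000 dollars, which meets the 34,500 dollars floor. Met.
  (e) The plaintiff resides in Harkrow, which is not Ulston, which satisfies one of the alternatives. Condition met.
  → Every requirement is satisfied — jurisdiction.
The Sylbourne Court of Common Pleas:
  (a) The amount in controversy is $36,000, within the $75,000 ceiling. The carve-out does not apply: the claim is a property claim, not a consumer claim. Met.
  (b) The amount in controversy is $36,000, which meets the $25,000 floor, which satisfies one of the alternatives. Met.
  (c) No party resides in Sylbourne. Fails.
  (d) No defendant resides in Sylbourne (they reside in Quenstead, Zefford). The proviso rescues it, though: the amount in controversy is USD 36,000, which meets the 25,000 dollars floor. Condition met.
  (e) The plaintiff resides in Harkrow, which is not Sylbourne, so one alternative holds. Condition met.
  → Not every requirement is met — no jurisdiction.
The Quenstead District Court:
  (a) The amount in controversy is $36,000, within the USD 39,000 ceiling, so this disjunct is met. Met.
  (b) The corporate defendant(s) are organised in Morbourne, not Quenstead. The proviso rescues it, though: the amount in controversy is 36,000 dollars, which meets the $10,000 floor. Met.
  (c) The plaintiff resides in Harkrow, which is not Quenstead, so one alternative holds. Met.
  (d) The claim is a property claim, not a contract claim. Satisfied.
  (e) Soren Tansy resides in Quenstead — that alternative is enough. The exception is not triggered, since the property lies in Harkrow, not Quenstead. Met.
  → All conditions met; jurisdiction exists.
Courts with jurisdiction: the Ulston District Court, the Quenstead District Court — 2 in total.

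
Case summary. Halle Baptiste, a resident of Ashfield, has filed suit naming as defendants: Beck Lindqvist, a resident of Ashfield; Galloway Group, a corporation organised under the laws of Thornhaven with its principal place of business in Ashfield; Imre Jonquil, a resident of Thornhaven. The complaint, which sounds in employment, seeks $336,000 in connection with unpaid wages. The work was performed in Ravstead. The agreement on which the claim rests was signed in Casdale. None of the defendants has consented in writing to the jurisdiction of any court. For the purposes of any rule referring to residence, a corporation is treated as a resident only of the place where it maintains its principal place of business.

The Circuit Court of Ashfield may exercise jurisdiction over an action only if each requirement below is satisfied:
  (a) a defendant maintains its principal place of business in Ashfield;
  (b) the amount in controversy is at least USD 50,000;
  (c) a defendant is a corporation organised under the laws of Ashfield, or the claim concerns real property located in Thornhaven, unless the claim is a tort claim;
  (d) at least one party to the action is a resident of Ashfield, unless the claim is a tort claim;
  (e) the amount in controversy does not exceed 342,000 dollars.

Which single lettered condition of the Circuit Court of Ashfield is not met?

(c)

The Circuit Court of Ashfield:
  (a) Galloway Group has its principal place of business in Ashfield. Condition met.
  (b) The amount in controversy is USD 336,000, which meets the 50,000 dollars floor. Satisfied.
  (c) The corporate defendant(s) are organised in Thornhaven, not Ashfield; the claim does not concern real property — every alternative fails. Nor does the 'unless' clause help: the claim is an employment claim, not a tort claim. Not met.
  (d) Halle Baptiste resides in Ashfield. Satisfied.
  (e) The amount in controversy is USD 336,000, within the $342,000 ceiling. Met.
Only condition (c) fails.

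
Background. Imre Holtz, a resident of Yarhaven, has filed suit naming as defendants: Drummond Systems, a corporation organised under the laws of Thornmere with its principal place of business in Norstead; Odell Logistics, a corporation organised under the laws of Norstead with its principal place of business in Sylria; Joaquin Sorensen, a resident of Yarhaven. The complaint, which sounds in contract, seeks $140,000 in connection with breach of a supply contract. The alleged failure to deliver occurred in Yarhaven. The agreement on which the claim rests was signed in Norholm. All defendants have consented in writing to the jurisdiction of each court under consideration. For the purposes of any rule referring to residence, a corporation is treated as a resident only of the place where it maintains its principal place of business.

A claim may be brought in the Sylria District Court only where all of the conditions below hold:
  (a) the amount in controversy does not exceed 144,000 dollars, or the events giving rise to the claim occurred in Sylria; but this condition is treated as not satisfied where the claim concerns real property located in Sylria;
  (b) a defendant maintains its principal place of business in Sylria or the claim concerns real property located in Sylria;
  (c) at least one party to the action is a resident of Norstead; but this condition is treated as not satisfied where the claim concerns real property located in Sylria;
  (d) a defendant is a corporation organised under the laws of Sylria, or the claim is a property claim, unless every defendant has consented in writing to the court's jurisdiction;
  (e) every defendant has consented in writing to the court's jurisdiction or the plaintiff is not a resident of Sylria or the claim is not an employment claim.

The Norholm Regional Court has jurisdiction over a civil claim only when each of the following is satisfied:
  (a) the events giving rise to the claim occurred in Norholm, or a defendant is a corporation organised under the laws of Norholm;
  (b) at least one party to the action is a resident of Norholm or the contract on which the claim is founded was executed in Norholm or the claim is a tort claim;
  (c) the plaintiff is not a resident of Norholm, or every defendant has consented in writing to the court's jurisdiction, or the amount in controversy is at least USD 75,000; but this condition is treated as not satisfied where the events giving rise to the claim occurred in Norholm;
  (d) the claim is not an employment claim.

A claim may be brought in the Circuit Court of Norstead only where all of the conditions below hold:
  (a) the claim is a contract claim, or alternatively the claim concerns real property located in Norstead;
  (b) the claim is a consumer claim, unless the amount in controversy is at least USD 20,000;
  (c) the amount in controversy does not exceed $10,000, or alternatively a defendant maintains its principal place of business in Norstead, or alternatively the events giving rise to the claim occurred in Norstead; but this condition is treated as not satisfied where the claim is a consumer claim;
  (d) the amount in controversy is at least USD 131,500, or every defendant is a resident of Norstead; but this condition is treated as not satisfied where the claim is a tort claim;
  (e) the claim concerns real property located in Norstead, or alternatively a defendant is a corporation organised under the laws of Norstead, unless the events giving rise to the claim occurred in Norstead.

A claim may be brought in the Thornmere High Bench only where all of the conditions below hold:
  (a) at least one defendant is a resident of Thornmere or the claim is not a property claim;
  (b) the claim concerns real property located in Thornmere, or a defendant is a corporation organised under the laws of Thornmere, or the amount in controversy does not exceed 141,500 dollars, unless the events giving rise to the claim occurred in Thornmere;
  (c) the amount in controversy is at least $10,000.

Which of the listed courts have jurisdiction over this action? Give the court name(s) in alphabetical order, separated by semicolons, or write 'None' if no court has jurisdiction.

The Sylria District Court:
  (a) The amount in controversy is $140,000, within the USD 144,000 ceiling, so one alternative holds. The carve-out does not apply: the claim does not concern real property. Condition met.
  (b) Odell Logistics has its principal place of business in Sylria — that alternative is enough. Condition met.
  (c) Drummond Systems resides in Norstead. The exception is not triggered, since the claim does not concern real property. Met.
  (d) The corporate defendant(s) are organised in Norstead, Thornmere, not Sylria; the claim is a contract claim, not a property claim — none of the alternatives is met. However, every defendant has filed written consent, so the 'unless' proviso supplies this condition. Satisfied.
  (e) Every defendant has filed written consent, so one alternative holds. Satisfied.
  → All conditions met; jurisdiction exists.
The Norholm Regional Court:
  (a) The operative events occurred in Yarhaven, not Norholm; the corporate defendant(s) are organised in Norstead, Thornmere, not Norholm — every alternative fails. Condition not met.
  (b) The contract was executed in Norholm, which satisfies one of the alternatives. Met.
  (c) The plaintiff resides in Yarhaven, which is not Norholm, so this disjunct is met. The exception is not triggered, since the operative events occurred in Yarhaven, not Norholm. Met.
  (d) The claim is a contract claim, not an employment claim. Met.
  → The court lacks jurisdiction.
The Circuit Court of Norstead:
  (a) The claim is a contract claim, which satisfies one of the alternatives. Met.
  (b) The claim is a contract claim, not a consumer claim. However, the amount in controversy is $140,000, which meets the USD 20,000 floor, so the 'unless' proviso supplies this condition. Condition met.
  (c) Drummond Systems has its principal place of business in Norstead — that alternative is enough. The carve-out does not apply: the claim is a contract claim, not a consumer claim. Met.
  (d) The amount in controversy is $140,000, which meets the 131,500 dollars floor, which satisfies one of the alternatives. The carve-out does not apply: the claim is a contract claim, not a tort claim. Met.
  (e) Odell Logistics is organised under the laws of Norstead, so one alternative holds. Met.
  → Jurisdiction lies.
The Thornmere High Bench:
  (a) The claim is a contract claim, not a property claim, so one alternative holds. Met.
  (b) Drummond Systems is organised under the laws of Thornmere — that alternative is enough. Met.
  (c) The amount in controversy is 140,000 dollars, which meets the USD 10,000 floor. Satisfied.
  → Jurisdiction lies.

the Circuit Court of Norstead; the Sylria District Court; the Thornmere High Bench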